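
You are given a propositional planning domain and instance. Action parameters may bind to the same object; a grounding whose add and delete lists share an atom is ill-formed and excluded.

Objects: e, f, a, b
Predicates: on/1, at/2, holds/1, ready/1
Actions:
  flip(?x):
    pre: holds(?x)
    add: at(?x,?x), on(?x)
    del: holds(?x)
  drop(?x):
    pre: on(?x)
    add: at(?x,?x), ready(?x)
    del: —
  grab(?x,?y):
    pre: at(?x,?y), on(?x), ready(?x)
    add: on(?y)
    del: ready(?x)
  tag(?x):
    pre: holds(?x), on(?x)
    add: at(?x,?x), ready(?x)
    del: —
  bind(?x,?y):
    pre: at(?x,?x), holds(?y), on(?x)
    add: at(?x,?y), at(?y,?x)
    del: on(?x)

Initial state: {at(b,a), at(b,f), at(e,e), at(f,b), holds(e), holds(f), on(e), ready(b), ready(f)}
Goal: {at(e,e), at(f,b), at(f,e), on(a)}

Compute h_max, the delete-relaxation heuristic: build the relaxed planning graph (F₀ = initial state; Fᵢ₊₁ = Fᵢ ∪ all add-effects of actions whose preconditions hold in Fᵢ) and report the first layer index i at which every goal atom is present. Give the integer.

3

F0 = init (9 atoms)
F1 = F0 ∪ {at(e,f), at(f,e), at(f,f), on(f), ready(e)}  (14 atoms)
F2 = F1 ∪ {on(b)}  (15 atoms)
F3 = F2 ∪ {at(b,b), on(a)}  (17 atoms)
goal ⊆ F3  ⇒  h_max = 3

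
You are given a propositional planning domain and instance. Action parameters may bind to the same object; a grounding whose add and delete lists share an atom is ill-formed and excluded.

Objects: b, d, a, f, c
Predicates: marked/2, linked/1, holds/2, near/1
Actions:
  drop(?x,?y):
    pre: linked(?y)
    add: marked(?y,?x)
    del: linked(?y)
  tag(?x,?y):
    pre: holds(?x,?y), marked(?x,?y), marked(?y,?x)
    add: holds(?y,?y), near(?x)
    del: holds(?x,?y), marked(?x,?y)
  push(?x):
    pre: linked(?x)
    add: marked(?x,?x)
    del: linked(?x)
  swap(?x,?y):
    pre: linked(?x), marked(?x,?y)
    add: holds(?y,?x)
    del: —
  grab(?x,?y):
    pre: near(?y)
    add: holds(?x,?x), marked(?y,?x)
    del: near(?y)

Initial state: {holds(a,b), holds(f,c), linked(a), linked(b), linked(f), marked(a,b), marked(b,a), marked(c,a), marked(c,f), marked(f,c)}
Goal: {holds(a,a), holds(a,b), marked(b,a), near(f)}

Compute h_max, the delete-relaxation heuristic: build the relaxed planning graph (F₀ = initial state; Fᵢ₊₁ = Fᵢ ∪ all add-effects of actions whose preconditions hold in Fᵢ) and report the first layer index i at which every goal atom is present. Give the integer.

F0 = init (10 atoms)
F1 = F0 ∪ {holds(b,a), holds(b,b), holds(c,c), holds(c,f), marked(a,a), marked(a,c), marked(a,d), marked(a,f), marked(b,b), marked(b,c), marked(b,d), marked(b,f), marked(f,a), marked(f,b), marked(f,d), marked(f,f), near(a), near(f)}  (28 atoms)
F2 = F1 ∪ {holds(a,a), holds(a,f), holds(b,f), holds(c,a), holds(c,b), holds(d,a), holds(d,b), holds(d,d), holds(d,f), holds(f,a), holds(f,b), holds(f,f), near(b), near(c)}  (42 atoms)
goal ⊆ F2  ⇒  h_max = 2

2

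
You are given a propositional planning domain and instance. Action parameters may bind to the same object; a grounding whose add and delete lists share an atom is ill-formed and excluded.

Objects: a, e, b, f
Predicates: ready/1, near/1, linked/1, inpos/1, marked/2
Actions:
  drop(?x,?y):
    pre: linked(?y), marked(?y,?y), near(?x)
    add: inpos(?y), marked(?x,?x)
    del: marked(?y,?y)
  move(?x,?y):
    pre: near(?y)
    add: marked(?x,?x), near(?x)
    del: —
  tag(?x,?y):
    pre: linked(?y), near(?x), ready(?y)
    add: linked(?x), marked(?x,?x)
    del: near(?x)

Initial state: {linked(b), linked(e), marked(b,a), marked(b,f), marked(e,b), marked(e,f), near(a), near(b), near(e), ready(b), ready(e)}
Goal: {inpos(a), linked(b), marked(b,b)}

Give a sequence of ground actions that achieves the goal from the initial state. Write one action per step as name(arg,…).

1. tag(a,e)  →  {linked(a), linked(b), linked(e), marked(a,a), marked(b,a), marked(b,f), marked(e,b), marked(e,f), near(b), near(e), ready(b), ready(e)}
2. drop(b,a)  →  {inpos(a), linked(a), linked(b), linked(e), marked(b,a), marked(b,b), marked(b,f), marked(e,b), marked(e,f), near(b), near(e), ready(b), ready(e)}

tag(a,e); drop(b,a)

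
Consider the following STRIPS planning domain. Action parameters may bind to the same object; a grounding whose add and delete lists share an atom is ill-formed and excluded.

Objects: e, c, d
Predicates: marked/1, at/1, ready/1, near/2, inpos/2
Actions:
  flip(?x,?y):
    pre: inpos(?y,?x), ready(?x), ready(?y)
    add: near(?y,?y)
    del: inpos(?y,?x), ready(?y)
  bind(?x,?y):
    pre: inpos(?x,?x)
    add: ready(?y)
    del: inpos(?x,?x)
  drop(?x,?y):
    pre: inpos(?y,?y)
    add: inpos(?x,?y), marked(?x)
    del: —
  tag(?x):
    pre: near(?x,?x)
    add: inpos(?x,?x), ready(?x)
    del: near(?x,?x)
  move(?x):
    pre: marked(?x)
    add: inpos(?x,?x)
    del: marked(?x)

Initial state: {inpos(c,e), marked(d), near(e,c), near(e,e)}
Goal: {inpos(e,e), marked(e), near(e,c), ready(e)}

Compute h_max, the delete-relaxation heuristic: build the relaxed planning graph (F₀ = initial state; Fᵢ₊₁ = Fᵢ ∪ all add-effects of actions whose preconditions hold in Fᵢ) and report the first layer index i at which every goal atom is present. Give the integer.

F0 = init (4 atoms)
F1 = F0 ∪ {inpos(d,d), inpos(e,e), ready(e)}  (7 atoms)
F2 = F1 ∪ {inpos(c,d), inpos(d,e), inpos(e,d), marked(c), marked(e), ready(c), ready(d)}  (14 atoms)
goal ⊆ F2  ⇒  h_max = 2

2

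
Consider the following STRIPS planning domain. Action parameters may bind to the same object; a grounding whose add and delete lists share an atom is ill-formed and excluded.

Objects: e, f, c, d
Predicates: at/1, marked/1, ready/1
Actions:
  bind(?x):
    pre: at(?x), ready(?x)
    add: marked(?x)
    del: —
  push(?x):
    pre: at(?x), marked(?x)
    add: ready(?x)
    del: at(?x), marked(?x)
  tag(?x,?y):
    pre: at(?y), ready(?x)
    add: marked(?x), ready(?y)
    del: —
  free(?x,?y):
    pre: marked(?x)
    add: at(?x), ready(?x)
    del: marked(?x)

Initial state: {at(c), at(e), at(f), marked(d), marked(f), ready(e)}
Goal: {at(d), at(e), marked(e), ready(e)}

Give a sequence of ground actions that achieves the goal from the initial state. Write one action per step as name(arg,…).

bind(e); free(d,e)

1. bind(e)  →  {at(c), at(e), at(f), marked(d), marked(e), marked(f), ready(e)}
2. free(d,e)  →  {at(c), at(d), at(e), at(f), marked(e), marked(f), ready(d), ready(e)}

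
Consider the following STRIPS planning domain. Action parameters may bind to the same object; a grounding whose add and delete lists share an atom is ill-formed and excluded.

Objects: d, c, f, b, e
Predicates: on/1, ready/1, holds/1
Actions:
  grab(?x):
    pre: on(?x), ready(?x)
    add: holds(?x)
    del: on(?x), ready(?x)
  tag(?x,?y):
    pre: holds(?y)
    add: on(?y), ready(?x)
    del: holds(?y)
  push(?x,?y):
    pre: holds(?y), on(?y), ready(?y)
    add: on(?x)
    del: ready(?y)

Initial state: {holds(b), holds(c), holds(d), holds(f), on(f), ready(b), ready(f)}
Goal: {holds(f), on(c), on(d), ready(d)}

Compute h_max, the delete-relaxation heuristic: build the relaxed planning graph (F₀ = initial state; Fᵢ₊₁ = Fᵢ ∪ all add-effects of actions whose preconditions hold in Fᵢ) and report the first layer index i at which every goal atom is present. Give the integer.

F0 = init (7 atoms)
F1 = F0 ∪ {on(b), on(c), on(d), on(e), ready(c), ready(d), ready(e)}  (14 atoms)
goal ⊆ F1  ⇒  h_max = 1

1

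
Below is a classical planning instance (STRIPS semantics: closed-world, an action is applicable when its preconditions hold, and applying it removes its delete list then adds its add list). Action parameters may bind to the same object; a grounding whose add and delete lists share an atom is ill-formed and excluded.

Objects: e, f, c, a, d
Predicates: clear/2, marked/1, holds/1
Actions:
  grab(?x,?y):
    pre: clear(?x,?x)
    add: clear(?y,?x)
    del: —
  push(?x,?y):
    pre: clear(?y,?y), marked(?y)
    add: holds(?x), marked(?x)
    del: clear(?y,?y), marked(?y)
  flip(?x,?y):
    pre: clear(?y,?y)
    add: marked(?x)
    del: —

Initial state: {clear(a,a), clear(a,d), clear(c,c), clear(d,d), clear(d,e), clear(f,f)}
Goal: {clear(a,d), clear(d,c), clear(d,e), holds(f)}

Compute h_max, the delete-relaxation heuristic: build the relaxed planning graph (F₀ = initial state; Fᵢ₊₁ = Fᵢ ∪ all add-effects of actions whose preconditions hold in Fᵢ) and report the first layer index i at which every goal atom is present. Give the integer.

2

F0 = init (6 atoms)
F1 = F0 ∪ {clear(a,c), clear(a,f), clear(c,a), clear(c,d), clear(c,f), clear(d,a), clear(d,c), clear(d,f), clear(e,a), clear(e,c), clear(e,d), clear(e,f), clear(f,a), clear(f,c), clear(f,d), marked(a), marked(c), marked(d), marked(e), marked(f)}  (26 atoms)
F2 = F1 ∪ {holds(a), holds(c), holds(d), holds(e), holds(f)}  (31 atoms)
goal ⊆ F2  ⇒  h_max = 2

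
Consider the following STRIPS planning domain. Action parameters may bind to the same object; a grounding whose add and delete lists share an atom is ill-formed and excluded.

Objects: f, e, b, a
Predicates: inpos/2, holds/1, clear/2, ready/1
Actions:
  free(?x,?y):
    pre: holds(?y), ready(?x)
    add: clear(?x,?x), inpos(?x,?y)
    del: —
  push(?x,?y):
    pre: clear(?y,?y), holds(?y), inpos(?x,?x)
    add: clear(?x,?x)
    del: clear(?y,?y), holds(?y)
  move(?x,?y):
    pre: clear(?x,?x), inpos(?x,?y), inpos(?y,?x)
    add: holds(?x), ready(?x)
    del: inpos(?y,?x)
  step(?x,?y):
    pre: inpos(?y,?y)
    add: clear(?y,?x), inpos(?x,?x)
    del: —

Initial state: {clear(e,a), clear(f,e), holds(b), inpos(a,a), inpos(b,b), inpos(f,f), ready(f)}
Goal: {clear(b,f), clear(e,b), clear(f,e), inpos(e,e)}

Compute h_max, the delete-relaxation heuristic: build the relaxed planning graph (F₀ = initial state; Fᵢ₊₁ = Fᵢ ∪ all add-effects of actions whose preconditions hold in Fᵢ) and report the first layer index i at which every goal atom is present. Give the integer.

2

F0 = init (7 atoms)
F1 = F0 ∪ {clear(a,a), clear(a,b), clear(a,e), clear(a,f), clear(b,a), clear(b,b), clear(b,e), clear(b,f), clear(f,a), clear(f,b), clear(f,f), inpos(e,e), inpos(f,b)}  (20 atoms)
F2 = F1 ∪ {clear(e,b), clear(e,e), clear(e,f), holds(a), holds(f), ready(a), ready(b)}  (27 atoms)
goal ⊆ F2  ⇒  h_max = 2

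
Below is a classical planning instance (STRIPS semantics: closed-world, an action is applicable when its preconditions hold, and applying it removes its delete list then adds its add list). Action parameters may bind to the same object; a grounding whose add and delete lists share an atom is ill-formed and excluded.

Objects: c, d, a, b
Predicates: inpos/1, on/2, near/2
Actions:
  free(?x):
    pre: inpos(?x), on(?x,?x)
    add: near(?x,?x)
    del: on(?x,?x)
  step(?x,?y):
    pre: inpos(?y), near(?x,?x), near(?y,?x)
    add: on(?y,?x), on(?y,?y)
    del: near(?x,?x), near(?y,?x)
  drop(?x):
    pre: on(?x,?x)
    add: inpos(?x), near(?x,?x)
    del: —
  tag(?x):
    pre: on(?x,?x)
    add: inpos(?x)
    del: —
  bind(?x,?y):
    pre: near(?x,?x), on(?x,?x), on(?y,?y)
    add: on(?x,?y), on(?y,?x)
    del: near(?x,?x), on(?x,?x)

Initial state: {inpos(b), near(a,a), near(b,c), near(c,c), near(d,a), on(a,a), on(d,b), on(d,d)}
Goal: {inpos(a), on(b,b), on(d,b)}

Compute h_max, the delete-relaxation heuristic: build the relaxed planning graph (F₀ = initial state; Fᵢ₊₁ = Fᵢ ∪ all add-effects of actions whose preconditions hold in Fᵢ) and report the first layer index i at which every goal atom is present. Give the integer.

1

F0 = init (8 atoms)
F1 = F0 ∪ {inpos(a), inpos(d), near(d,d), on(a,d), on(b,b), on(b,c), on(d,a)}  (15 atoms)
goal ⊆ F1  ⇒  h_max = 1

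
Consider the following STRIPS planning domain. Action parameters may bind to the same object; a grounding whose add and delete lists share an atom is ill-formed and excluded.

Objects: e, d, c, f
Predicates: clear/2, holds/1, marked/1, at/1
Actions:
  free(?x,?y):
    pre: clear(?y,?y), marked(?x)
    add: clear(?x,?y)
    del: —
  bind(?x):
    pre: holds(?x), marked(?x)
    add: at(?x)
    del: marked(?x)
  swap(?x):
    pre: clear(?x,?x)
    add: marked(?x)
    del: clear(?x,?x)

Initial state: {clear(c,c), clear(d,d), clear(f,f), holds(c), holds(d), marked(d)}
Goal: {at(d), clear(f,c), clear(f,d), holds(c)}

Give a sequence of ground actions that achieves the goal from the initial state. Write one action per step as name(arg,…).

bind(d); swap(f); free(f,d); free(f,c)

1. bind(d)  →  {at(d), clear(c,c), clear(d,d), clear(f,f), holds(c), holds(d)}
2. swap(f)  →  {at(d), clear(c,c), clear(d,d), holds(c), holds(d), marked(f)}
3. free(f,d)  →  {at(d), clear(c,c), clear(d,d), clear(f,d), holds(c), holds(d), marked(f)}
4. free(f,c)  →  {at(d), clear(c,c), clear(d,d), clear(f,c), clear(f,d), holds(c), holds(d), marked(f)}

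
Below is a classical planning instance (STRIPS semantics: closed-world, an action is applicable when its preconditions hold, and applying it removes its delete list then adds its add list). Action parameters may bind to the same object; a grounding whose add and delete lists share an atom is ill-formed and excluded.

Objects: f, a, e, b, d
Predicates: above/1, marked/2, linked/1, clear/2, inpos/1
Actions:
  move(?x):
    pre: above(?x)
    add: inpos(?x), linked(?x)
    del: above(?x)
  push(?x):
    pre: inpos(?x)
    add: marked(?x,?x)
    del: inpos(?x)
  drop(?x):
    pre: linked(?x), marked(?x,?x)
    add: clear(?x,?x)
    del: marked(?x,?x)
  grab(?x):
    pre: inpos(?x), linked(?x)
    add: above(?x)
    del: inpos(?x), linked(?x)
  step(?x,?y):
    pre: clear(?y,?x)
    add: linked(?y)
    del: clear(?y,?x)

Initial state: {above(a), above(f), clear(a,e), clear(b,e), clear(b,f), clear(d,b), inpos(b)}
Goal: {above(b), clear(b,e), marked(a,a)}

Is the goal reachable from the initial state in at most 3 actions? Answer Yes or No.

No

1. move(a)  →  {above(f), clear(a,e), clear(b,e), clear(b,f), clear(d,b), inpos(a), inpos(b), linked(a)}
2. push(a)  →  {above(f), clear(a,e), clear(b,e), clear(b,f), clear(d,b), inpos(b), linked(a), marked(a,a)}
3. step(f,b)  →  {above(f), clear(a,e), clear(b,e), clear(d,b), inpos(b), linked(a), linked(b), marked(a,a)}
4. grab(b)  →  {above(b), above(f), clear(a,e), clear(b,e), clear(d,b), linked(a), marked(a,a)}
optimal plan length = 4; 4 > 3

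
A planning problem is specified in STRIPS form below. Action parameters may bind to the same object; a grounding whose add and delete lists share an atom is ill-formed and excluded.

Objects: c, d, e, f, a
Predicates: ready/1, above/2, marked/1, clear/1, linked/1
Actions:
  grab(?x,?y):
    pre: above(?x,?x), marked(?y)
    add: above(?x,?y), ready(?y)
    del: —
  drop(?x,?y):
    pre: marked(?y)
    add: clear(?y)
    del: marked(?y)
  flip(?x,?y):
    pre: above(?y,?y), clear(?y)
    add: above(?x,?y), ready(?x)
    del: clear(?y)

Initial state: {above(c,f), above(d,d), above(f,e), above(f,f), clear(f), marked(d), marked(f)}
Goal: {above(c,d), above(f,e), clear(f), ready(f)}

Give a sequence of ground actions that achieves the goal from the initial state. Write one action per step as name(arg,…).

grab(d,f); drop(c,d); flip(c,d)

1. grab(d,f)  →  {above(c,f), above(d,d), above(d,f), above(f,e), above(f,f), clear(f), marked(d), marked(f), ready(f)}
2. drop(c,d)  →  {above(c,f), above(d,d), above(d,f), above(f,e), above(f,f), clear(d), clear(f), marked(f), ready(f)}
3. flip(c,d)  →  {above(c,d), above(c,f), above(d,d), above(d,f), above(f,e), above(f,f), clear(f), marked(f), ready(c), ready(f)}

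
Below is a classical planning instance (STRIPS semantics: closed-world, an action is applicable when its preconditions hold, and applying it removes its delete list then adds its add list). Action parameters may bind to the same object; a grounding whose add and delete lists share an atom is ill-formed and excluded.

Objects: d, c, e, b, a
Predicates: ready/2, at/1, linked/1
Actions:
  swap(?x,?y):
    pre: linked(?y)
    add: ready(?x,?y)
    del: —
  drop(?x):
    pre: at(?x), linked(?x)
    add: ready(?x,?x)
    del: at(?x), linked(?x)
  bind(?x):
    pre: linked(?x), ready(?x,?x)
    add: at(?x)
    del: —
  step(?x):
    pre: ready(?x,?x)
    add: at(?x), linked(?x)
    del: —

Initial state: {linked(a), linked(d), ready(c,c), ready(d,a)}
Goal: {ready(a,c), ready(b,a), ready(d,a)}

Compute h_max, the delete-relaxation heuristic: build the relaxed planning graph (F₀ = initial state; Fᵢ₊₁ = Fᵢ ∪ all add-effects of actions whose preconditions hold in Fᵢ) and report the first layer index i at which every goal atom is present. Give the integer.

F0 = init (4 atoms)
F1 = F0 ∪ {at(c), linked(c), ready(a,a), ready(a,d), ready(b,a), ready(b,d), ready(c,a), ready(c,d), ready(d,d), ready(e,a), ready(e,d)}  (15 atoms)
F2 = F1 ∪ {at(a), at(d), ready(a,c), ready(b,c), ready(d,c), ready(e,c)}  (21 atoms)
goal ⊆ F2  ⇒  h_max = 2

2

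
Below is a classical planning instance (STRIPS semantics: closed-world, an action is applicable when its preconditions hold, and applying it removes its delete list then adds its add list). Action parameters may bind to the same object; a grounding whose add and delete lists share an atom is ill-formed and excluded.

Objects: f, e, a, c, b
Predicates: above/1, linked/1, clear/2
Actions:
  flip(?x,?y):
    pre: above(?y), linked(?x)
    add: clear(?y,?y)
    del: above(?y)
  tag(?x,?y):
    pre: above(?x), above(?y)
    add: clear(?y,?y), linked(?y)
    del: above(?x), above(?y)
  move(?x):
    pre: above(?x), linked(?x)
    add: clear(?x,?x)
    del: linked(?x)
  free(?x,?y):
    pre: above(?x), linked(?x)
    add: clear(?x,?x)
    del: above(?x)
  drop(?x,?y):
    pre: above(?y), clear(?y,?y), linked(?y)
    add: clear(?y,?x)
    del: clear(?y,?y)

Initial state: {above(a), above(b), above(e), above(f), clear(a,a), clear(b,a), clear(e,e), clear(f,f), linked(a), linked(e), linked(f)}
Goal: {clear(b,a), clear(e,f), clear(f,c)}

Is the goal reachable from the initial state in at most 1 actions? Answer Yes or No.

No

1. drop(f,e)  →  {above(a), above(b), above(e), above(f), clear(a,a), clear(b,a), clear(e,f), clear(f,f), linked(a), linked(e), linked(f)}
2. drop(c,f)  →  {above(a), above(b), above(e), above(f), clear(a,a), clear(b,a), clear(e,f), clear(f,c), linked(a), linked(e), linked(f)}
optimal plan length = 2; 2 > 1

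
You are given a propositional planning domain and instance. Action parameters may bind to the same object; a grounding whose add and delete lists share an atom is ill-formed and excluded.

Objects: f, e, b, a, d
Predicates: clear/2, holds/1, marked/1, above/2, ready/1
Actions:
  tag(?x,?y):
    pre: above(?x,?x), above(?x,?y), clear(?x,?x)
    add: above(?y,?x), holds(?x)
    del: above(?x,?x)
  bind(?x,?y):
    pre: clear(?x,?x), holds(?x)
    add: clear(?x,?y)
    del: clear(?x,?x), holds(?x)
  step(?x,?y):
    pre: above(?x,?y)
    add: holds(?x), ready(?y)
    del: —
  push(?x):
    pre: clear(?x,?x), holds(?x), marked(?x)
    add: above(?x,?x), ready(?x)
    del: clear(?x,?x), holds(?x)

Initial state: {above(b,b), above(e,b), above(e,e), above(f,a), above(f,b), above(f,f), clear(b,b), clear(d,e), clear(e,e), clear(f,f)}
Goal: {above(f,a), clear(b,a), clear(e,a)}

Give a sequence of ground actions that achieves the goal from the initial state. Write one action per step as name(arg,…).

tag(e,b); tag(b,e); bind(e,a); bind(b,a)

1. tag(e,b)  →  {above(b,b), above(b,e), above(e,b), above(f,a), above(f,b), above(f,f), clear(b,b), clear(d,e), clear(e,e), clear(f,f), holds(e)}
2. tag(b,e)  →  {above(b,e), above(e,b), above(f,a), above(f,b), above(f,f), clear(b,b), clear(d,e), clear(e,e), clear(f,f), holds(b), holds(e)}
3. bind(e,a)  →  {above(b,e), above(e,b), above(f,a), above(f,b), above(f,f), clear(b,b), clear(d,e), clear(e,a), clear(f,f), holds(b)}
4. bind(b,a)  →  {above(b,e), above(e,b), above(f,a), above(f,b), above(f,f), clear(b,a), clear(d,e), clear(e,a), clear(f,f)}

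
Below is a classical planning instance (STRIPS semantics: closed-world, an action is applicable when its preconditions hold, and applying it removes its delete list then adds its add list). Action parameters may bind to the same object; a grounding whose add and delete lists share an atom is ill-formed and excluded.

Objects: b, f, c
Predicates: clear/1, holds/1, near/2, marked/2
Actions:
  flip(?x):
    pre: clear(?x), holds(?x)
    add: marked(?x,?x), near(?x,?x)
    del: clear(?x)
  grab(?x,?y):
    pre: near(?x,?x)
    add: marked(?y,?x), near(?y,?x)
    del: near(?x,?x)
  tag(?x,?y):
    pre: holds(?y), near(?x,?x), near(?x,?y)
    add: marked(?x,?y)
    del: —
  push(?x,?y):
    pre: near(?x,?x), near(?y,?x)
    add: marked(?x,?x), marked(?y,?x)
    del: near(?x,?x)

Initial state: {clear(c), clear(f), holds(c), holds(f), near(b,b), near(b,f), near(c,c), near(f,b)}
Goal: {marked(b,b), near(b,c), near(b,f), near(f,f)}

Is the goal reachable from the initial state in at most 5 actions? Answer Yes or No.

Yes

1. flip(f)  →  {clear(c), holds(c), holds(f), marked(f,f), near(b,b), near(b,f), near(c,c), near(f,b), near(f,f)}
2. grab(c,b)  →  {clear(c), holds(c), holds(f), marked(b,c), marked(f,f), near(b,b), near(b,c), near(b,f), near(f,b), near(f,f)}
3. push(b,b)  →  {clear(c), holds(c), holds(f), marked(b,b), marked(b,c), marked(f,f), near(b,c), near(b,f), near(f,b), near(f,f)}
optimal plan length = 3; 3 ≤ 5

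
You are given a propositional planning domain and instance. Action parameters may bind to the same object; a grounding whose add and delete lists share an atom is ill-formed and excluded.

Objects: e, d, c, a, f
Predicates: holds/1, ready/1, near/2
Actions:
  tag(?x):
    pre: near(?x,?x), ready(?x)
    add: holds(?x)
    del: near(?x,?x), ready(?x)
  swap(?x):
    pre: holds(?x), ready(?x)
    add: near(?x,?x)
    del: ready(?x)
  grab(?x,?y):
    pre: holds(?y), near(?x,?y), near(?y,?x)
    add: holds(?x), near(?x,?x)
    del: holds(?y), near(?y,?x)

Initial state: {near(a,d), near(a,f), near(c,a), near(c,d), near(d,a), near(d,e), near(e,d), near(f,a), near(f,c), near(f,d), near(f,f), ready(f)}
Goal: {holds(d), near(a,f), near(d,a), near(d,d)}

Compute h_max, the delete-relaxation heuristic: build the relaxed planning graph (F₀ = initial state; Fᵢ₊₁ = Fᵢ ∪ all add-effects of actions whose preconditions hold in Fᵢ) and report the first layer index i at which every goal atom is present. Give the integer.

F0 = init (12 atoms)
F1 = F0 ∪ {holds(f)}  (13 atoms)
F2 = F1 ∪ {holds(a), near(a,a)}  (15 atoms)
F3 = F2 ∪ {holds(d), near(d,d)}  (17 atoms)
goal ⊆ F3  ⇒  h_max = 3

3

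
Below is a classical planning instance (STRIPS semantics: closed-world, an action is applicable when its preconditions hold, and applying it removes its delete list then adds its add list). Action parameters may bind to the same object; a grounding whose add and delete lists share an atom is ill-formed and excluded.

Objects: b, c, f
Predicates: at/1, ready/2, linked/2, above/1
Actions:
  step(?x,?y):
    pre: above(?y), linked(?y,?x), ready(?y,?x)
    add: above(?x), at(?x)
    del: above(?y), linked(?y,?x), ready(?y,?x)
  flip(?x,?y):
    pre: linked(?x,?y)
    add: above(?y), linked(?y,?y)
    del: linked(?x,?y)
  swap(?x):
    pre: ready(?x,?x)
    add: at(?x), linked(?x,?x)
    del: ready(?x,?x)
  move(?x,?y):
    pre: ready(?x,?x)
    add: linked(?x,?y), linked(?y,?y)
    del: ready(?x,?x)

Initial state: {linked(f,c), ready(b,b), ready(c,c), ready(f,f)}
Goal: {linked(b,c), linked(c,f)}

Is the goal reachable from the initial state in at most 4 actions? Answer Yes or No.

Yes

1. move(b,c)  →  {linked(b,c), linked(c,c), linked(f,c), ready(c,c), ready(f,f)}
2. move(c,f)  →  {linked(b,c), linked(c,c), linked(c,f), linked(f,c), linked(f,f), ready(f,f)}
optimal plan length = 2; 2 ≤ 4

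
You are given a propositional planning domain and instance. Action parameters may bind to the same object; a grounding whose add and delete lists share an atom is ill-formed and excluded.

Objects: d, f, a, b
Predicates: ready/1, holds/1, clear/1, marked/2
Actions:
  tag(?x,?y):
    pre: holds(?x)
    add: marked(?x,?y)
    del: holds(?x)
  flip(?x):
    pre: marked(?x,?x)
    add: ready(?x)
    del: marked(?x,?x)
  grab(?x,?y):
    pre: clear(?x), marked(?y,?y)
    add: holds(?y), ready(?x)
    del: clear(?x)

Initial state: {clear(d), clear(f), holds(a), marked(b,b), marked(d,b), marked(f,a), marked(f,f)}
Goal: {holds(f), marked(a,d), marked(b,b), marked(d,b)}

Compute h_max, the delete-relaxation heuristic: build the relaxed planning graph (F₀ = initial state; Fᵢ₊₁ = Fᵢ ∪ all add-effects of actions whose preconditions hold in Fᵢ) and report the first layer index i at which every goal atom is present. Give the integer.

F0 = init (7 atoms)
F1 = F0 ∪ {holds(b), holds(f), marked(a,a), marked(a,b), marked(a,d), marked(a,f), ready(b), ready(d), ready(f)}  (16 atoms)
goal ⊆ F1  ⇒  h_max = 1

1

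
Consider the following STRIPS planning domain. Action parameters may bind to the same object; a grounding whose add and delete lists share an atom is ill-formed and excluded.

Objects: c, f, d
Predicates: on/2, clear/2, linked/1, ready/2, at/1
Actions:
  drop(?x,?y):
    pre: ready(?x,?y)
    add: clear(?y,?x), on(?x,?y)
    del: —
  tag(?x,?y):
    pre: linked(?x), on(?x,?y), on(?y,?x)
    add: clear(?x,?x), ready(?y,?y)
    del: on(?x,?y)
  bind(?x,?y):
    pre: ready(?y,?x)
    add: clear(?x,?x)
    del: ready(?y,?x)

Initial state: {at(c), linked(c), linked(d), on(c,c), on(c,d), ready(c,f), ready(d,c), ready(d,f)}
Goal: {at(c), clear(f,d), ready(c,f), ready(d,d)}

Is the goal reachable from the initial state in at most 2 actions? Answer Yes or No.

No

1. drop(d,c)  →  {at(c), clear(c,d), linked(c), linked(d), on(c,c), on(c,d), on(d,c), ready(c,f), ready(d,c), ready(d,f)}
2. drop(d,f)  →  {at(c), clear(c,d), clear(f,d), linked(c), linked(d), on(c,c), on(c,d), on(d,c), on(d,f), ready(c,f), ready(d,c), ready(d,f)}
3. tag(c,d)  →  {at(c), clear(c,c), clear(c,d), clear(f,d), linked(c), linked(d), on(c,c), on(d,c), on(d,f), ready(c,f), ready(d,c), ready(d,d), ready(d,f)}
optimal plan length = 3; 3 > 2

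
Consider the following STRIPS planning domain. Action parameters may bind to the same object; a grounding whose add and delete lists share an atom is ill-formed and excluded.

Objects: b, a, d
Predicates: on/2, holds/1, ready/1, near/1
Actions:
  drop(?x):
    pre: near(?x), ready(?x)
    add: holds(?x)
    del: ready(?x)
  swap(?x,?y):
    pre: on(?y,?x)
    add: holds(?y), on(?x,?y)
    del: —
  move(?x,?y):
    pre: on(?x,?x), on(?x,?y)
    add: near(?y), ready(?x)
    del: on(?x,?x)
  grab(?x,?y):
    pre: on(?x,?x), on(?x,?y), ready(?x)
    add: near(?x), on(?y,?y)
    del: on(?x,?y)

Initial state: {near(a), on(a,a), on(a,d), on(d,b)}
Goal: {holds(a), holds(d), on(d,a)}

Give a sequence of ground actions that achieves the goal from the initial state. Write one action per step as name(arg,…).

1. swap(b,d)  →  {holds(d), near(a), on(a,a), on(a,d), on(b,d), on(d,b)}
2. swap(d,a)  →  {holds(a), holds(d), near(a), on(a,a), on(a,d), on(b,d), on(d,a), on(d,b)}

swap(b,d); swap(d,a)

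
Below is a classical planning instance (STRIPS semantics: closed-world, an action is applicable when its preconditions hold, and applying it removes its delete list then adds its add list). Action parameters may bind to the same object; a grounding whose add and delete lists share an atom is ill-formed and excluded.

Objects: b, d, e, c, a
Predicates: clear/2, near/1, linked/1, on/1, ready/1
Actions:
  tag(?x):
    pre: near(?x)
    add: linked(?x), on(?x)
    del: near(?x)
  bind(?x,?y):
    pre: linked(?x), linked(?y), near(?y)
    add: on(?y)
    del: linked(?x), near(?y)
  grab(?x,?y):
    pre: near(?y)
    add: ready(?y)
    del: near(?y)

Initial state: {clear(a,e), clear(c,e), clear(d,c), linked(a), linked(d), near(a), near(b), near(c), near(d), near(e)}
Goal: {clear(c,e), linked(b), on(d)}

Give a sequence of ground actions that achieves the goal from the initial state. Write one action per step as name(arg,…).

tag(b); tag(d)

1. tag(b)  →  {clear(a,e), clear(c,e), clear(d,c), linked(a), linked(b), linked(d), near(a), near(c), near(d), near(e), on(b)}
2. tag(d)  →  {clear(a,e), clear(c,e), clear(d,c), linked(a), linked(b), linked(d), near(a), near(c), near(e), on(b), on(d)}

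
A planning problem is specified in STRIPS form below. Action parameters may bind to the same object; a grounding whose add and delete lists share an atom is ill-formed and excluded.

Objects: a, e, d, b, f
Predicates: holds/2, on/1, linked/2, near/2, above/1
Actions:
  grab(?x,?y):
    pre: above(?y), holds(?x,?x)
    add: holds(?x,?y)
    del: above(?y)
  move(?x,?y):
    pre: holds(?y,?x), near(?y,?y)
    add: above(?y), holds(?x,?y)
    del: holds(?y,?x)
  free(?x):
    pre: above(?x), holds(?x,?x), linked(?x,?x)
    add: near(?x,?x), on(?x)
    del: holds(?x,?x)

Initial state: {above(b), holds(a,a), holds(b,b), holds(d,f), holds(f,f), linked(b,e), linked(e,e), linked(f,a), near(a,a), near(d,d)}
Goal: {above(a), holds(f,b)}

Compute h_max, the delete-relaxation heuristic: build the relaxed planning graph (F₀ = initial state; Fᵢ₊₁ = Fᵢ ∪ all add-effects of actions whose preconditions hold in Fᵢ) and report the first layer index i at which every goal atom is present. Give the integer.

F0 = init (10 atoms)
F1 = F0 ∪ {above(d), holds(a,b), holds(f,b), holds(f,d)}  (14 atoms)
F2 = F1 ∪ {above(a), holds(a,d), holds(b,a), holds(b,d)}  (18 atoms)
goal ⊆ F2  ⇒  h_max = 2

2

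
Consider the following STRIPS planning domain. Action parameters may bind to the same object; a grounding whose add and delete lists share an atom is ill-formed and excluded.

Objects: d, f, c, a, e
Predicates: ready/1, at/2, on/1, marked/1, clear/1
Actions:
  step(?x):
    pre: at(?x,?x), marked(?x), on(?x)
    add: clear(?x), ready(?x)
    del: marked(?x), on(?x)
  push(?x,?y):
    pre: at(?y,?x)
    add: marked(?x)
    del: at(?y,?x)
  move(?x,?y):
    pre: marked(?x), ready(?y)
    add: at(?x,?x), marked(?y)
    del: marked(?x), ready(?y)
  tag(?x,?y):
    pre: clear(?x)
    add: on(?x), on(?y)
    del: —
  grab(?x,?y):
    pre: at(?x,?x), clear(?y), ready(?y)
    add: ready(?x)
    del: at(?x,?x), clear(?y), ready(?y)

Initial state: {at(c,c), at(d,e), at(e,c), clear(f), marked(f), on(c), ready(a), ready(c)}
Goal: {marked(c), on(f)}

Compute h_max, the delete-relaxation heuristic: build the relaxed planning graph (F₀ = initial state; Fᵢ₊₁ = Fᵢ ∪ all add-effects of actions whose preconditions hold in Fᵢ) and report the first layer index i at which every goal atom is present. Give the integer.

F0 = init (8 atoms)
F1 = F0 ∪ {at(f,f), marked(a), marked(c), marked(e), on(a), on(d), on(e), on(f)}  (16 atoms)
goal ⊆ F1  ⇒  h_max = 1

1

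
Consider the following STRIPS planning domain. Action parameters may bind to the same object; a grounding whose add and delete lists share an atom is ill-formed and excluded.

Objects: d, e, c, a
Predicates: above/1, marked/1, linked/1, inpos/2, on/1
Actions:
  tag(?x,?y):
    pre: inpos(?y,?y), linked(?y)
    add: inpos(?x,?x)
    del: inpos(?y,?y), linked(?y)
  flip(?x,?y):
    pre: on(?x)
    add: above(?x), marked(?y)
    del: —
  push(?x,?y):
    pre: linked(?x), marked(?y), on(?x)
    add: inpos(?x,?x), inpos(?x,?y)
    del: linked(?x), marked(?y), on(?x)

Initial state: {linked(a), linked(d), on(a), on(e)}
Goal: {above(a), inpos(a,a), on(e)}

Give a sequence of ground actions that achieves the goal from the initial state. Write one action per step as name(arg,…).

1. flip(a,d)  →  {above(a), linked(a), linked(d), marked(d), on(a), on(e)}
2. push(a,d)  →  {above(a), inpos(a,a), inpos(a,d), linked(d), on(e)}

flip(a,d); push(a,d)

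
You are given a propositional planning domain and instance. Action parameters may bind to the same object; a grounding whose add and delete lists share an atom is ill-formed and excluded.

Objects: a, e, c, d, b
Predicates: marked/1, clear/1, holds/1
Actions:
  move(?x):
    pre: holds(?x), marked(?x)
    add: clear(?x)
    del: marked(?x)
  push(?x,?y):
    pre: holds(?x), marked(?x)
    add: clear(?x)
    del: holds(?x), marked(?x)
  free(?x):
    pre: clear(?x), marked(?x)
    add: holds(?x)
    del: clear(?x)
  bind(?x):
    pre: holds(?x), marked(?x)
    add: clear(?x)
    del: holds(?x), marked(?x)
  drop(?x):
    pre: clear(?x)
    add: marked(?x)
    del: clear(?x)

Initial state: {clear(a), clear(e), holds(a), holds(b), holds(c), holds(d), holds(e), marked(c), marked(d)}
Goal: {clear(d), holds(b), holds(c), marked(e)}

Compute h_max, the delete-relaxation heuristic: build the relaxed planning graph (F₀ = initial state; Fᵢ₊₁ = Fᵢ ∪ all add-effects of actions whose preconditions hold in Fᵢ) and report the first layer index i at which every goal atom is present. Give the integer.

F0 = init (9 atoms)
F1 = F0 ∪ {clear(c), clear(d), marked(a), marked(e)}  (13 atoms)
goal ⊆ F1  ⇒  h_max = 1

1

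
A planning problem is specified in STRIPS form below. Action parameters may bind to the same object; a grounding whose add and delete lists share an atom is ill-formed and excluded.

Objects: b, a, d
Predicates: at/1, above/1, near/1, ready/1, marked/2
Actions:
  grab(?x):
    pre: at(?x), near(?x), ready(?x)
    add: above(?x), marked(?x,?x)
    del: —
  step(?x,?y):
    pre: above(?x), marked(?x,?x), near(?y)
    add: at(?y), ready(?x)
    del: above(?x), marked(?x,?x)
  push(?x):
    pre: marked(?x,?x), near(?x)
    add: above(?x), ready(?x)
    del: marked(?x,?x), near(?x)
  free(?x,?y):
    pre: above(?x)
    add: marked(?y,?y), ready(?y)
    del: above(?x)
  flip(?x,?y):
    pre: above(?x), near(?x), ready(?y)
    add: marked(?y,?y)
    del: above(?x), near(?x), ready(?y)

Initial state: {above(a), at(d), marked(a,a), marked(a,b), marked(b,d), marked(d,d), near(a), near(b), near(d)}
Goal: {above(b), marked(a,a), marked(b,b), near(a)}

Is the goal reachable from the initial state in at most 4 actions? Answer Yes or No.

Yes

1. push(d)  →  {above(a), above(d), at(d), marked(a,a), marked(a,b), marked(b,d), near(a), near(b), ready(d)}
2. free(a,b)  →  {above(d), at(d), marked(a,a), marked(a,b), marked(b,b), marked(b,d), near(a), near(b), ready(b), ready(d)}
3. push(b)  →  {above(b), above(d), at(d), marked(a,a), marked(a,b), marked(b,d), near(a), ready(b), ready(d)}
4. free(d,b)  →  {above(b), at(d), marked(a,a), marked(a,b), marked(b,b), marked(b,d), near(a), ready(b), ready(d)}
optimal plan length = 4; 4 ≤ 4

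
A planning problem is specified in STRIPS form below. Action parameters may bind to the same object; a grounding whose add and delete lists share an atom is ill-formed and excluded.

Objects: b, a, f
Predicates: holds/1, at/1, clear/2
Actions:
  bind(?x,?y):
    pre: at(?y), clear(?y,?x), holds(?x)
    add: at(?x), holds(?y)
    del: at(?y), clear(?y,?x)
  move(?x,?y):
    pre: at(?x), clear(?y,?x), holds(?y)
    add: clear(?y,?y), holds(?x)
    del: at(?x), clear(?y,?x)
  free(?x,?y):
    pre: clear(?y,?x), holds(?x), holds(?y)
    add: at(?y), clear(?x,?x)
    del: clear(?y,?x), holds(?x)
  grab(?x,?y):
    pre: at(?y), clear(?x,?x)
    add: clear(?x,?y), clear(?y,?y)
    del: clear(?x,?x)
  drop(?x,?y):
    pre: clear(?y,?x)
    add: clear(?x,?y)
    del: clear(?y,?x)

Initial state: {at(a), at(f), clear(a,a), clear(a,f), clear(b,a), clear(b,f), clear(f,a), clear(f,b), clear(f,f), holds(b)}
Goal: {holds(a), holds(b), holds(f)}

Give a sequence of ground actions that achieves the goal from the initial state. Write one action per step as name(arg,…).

1. bind(b,f)  →  {at(a), at(b), clear(a,a), clear(a,f), clear(b,a), clear(b,f), clear(f,a), clear(f,f), holds(b), holds(f)}
2. bind(f,a)  →  {at(b), at(f), clear(a,a), clear(b,a), clear(b,f), clear(f,a), clear(f,f), holds(a), holds(b), holds(f)}

bind(b,f); bind(f,a)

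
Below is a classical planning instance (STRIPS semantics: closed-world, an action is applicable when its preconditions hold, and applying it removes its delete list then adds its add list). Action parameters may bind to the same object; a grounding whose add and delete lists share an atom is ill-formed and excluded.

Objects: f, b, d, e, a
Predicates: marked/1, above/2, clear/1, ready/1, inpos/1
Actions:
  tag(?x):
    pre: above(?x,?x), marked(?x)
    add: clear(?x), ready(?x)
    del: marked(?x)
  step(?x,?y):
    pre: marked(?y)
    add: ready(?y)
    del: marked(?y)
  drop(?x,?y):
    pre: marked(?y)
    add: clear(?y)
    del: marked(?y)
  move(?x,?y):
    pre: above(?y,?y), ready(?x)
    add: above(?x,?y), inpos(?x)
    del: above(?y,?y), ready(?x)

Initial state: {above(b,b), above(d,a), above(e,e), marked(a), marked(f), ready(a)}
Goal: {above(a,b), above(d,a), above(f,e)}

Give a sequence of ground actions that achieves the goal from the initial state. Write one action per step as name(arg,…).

step(f,f); move(f,e); move(a,b)

1. step(f,f)  →  {above(b,b), above(d,a), above(e,e), marked(a), ready(a), ready(f)}
2. move(f,e)  →  {above(b,b), above(d,a), above(f,e), inpos(f), marked(a), ready(a)}
3. move(a,b)  →  {above(a,b), above(d,a), above(f,e), inpos(a), inpos(f), marked(a)}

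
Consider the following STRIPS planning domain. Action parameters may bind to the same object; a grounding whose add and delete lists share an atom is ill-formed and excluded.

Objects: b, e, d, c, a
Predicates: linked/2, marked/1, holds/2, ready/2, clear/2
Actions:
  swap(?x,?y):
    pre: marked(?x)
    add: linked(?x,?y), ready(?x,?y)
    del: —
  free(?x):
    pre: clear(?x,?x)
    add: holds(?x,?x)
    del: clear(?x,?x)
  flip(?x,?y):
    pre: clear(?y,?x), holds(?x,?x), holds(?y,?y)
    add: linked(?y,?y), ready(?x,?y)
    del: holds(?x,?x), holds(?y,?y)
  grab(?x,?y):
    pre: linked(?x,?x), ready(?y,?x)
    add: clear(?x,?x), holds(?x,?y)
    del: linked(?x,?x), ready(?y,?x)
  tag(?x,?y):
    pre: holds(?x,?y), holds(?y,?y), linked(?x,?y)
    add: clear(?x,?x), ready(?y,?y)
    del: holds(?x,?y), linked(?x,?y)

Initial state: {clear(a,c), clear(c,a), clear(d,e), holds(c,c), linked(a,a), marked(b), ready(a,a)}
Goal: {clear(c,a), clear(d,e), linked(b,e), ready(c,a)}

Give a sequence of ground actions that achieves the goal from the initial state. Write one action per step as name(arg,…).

swap(b,e); grab(a,a); flip(c,a)

1. swap(b,e)  →  {clear(a,c), clear(c,a), clear(d,e), holds(c,c), linked(a,a), linked(b,e), marked(b), ready(a,a), ready(b,e)}
2. grab(a,a)  →  {clear(a,a), clear(a,c), clear(c,a), clear(d,e), holds(a,a), holds(c,c), linked(b,e), marked(b), ready(b,e)}
3. flip(c,a)  →  {clear(a,a), clear(a,c), clear(c,a), clear(d,e), linked(a,a), linked(b,e), marked(b), ready(b,e), ready(c,a)}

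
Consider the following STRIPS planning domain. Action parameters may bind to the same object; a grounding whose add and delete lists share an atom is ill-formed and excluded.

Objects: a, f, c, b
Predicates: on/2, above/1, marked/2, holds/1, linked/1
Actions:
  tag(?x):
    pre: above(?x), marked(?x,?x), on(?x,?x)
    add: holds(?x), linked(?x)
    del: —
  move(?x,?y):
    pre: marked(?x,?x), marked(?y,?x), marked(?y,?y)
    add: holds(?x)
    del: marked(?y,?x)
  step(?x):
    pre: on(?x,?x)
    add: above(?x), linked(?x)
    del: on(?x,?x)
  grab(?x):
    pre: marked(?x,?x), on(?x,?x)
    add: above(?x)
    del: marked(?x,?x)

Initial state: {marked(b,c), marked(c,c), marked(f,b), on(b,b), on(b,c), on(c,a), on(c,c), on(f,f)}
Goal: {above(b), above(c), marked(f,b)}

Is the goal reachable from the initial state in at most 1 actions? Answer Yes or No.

No

1. step(c)  →  {above(c), linked(c), marked(b,c), marked(c,c), marked(f,b), on(b,b), on(b,c), on(c,a), on(f,f)}
2. step(b)  →  {above(b), above(c), linked(b), linked(c), marked(b,c), marked(c,c), marked(f,b), on(b,c), on(c,a), on(f,f)}
optimal plan length = 2; 2 > 1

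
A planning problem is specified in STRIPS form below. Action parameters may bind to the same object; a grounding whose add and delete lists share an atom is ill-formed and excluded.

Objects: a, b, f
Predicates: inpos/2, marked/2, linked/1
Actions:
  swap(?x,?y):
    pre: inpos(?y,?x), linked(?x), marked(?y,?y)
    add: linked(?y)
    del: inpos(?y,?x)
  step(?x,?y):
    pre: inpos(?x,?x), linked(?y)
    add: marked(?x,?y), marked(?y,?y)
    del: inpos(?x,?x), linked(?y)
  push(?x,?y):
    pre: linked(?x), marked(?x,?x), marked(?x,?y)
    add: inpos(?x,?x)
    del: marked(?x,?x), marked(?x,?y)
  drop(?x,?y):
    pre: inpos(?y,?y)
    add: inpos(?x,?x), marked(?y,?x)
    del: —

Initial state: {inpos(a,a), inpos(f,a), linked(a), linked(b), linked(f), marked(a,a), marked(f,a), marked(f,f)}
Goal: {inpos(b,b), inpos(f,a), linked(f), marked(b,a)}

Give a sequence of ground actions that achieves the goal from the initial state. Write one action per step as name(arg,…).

drop(b,a); drop(a,b)

1. drop(b,a)  →  {inpos(a,a), inpos(b,b), inpos(f,a), linked(a), linked(b), linked(f), marked(a,a), marked(a,b), marked(f,a), marked(f,f)}
2. drop(a,b)  →  {inpos(a,a), inpos(b,b), inpos(f,a), linked(a), linked(b), linked(f), marked(a,a), marked(a,b), marked(b,a), marked(f,a), marked(f,f)}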